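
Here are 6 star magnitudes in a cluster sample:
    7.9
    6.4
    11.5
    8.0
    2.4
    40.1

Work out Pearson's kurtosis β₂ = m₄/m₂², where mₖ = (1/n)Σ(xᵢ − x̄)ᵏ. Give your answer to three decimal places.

3.887

x̄ = 12.7167
Σ(xᵢ − x̄)² = 943.1083 ⇒ m₂ = 157.18472
Σ(xᵢ − x̄)⁴ = 576225.9565 ⇒ m₄ = 96037.65941
m₂² = 24707.03690
β₂ = m₄/m₂² = 96037.65941 / 24707.03690 ≈ 3.887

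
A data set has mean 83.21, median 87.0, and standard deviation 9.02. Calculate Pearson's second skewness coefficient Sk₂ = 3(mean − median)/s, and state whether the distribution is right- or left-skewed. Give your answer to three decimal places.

Sk₂ = 3(83.21 − 87.0) / 9.02 = 3 × -3.7900 / 9.02
    = -11.3700 / 9.02 ≈ -1.261
Sk₂ < 0 ⇒ mean < median ⇒ left-skewed (negative skew).

-1.261, left-skewed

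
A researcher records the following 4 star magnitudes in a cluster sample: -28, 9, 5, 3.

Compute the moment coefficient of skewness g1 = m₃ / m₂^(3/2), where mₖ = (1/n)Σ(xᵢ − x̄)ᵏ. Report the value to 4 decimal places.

-1.0795

x̄ = (-28 + 9 + 5 + 3) / 4 = -2.7500
deviations (xᵢ − x̄): -25.2500, 11.7500, 7.7500, 5.7500
Σ(xᵢ − x̄)² = 868.7500 ⇒ m₂ = 868.7500/4 = 217.18750
Σ(xᵢ − x̄)³ = -13820.6250 ⇒ m₃ = -13820.6250/4 = -3455.15625
m₂^(3/2) = 217.18750^(1.5) = 3200.75358
g1 = m₃ / m₂^(3/2) = -3455.15625 / 3200.75358 ≈ -1.0795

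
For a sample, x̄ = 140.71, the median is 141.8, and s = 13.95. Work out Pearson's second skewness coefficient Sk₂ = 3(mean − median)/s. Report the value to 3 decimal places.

-0.234

Sk₂ = 3(140.71 − 141.8) / 13.95 = 3 × -1.0900 / 13.95
    = -3.2700 / 13.95 ≈ -0.234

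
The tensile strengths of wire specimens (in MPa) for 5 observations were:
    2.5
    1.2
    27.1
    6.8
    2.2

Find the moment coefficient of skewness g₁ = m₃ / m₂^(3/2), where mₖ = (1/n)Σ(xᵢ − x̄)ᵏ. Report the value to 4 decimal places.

1.3651

x̄ = (2.5 + 1.2 + 27.1 + 6.8 + 2.2) / 5 = 7.9600
deviations (xᵢ − x̄): -5.4600, -6.7600, 19.1400, -1.1600, -5.7600
Σ(xᵢ − x̄)² = 476.3720 ⇒ m₂ = 476.3720/5 = 95.27440
Σ(xᵢ − x̄)³ = 6347.3890 ⇒ m₃ = 6347.3890/5 = 1269.47779
m₂^(3/2) = 95.27440^(1.5) = 929.96014
g₁ = m₃ / m₂^(3/2) = 1269.47779 / 929.96014 ≈ 1.3651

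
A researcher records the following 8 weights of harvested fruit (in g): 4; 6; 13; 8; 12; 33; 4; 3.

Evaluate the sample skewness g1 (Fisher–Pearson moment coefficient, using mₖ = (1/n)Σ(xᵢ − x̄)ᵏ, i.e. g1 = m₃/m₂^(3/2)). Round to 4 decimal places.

1.6818

x̄ = (4 + 6 + 13 + 8 + 12 + 33 + 4 + 3) / 8 = 10.3750
deviations (xᵢ − x̄): -6.3750, -4.3750, 2.6250, -2.3750, 1.6250, 22.6250, -6.3750, -7.3750
Σ(xᵢ − x̄)² = 681.8750 ⇒ m₂ = 681.8750/8 = 85.23438
Σ(xᵢ − x̄)³ = 10587.4688 ⇒ m₃ = 10587.4688/8 = 1323.43359
m₂^(3/2) = 85.23438^(1.5) = 786.90476
g1 = m₃ / m₂^(3/2) = 1323.43359 / 786.90476 ≈ 1.6818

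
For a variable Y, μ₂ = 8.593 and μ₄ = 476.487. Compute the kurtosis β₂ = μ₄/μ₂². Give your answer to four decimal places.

μ₂² = 8.593² = 73.83965
μ₄/μ₂² = 476.487 / 73.83965 = 6.45300
β₂ ≈ 6.4530

6.4530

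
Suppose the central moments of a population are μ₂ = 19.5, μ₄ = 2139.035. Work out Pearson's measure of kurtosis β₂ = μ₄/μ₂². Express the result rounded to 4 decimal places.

5.6253

μ₂² = 19.5² = 380.25000
μ₄/μ₂² = 2139.035 / 380.25000 = 5.62534
β₂ ≈ 5.6253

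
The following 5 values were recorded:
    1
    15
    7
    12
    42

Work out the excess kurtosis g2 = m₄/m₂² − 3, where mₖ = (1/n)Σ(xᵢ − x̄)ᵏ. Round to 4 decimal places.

x̄ = 15.4000
Σ(xᵢ − x̄)² = 997.2000 ⇒ m₂ = 199.44000
Σ(xᵢ − x̄)⁴ = 548751.6960 ⇒ m₄ = 109750.33920
m₂² = 39776.31360
g2 = m₄/m₂² − 3 = 2.75919 − 3 ≈ -0.2408

-0.2408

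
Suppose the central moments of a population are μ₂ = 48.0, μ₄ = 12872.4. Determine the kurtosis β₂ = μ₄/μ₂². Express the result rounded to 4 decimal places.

5.5870

μ₂² = 48.0² = 2304.00000
μ₄/μ₂² = 12872.4 / 2304.00000 = 5.58698
β₂ ≈ 5.5870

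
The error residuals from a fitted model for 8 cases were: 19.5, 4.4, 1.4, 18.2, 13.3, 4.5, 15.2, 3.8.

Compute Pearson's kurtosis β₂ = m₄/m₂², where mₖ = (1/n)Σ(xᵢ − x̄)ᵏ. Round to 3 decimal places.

1.308

x̄ = 10.0375
Σ(xᵢ − x̄)² = 369.4188 ⇒ m₂ = 46.17734
Σ(xᵢ − x̄)⁴ = 22310.0412 ⇒ m₄ = 2788.75515
m₂² = 2132.34708
β₂ = m₄/m₂² = 2788.75515 / 2132.34708 ≈ 1.308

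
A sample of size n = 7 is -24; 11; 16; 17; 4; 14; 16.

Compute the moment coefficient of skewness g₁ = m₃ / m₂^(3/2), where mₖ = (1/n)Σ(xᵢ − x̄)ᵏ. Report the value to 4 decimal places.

x̄ = (-24 + 11 + 16 + 17 + 4 + 14 + 16) / 7 = 7.7143
deviations (xᵢ − x̄): -31.7143, 3.2857, 8.2857, 9.2857, -3.7143, 6.2857, 8.2857
Σ(xᵢ − x̄)² = 1293.4286 ⇒ m₂ = 1293.4286/7 = 184.77551
Σ(xᵢ − x̄)³ = -29727.1837 ⇒ m₃ = -29727.1837/7 = -4246.74052
m₂^(3/2) = 184.77551^(1.5) = 2511.69335
g₁ = m₃ / m₂^(3/2) = -4246.74052 / 2511.69335 ≈ -1.6908

-1.6908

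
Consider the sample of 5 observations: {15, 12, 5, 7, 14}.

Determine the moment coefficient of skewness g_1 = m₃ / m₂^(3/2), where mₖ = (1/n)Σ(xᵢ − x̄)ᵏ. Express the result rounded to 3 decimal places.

-0.313

x̄ = (15 + 12 + 5 + 7 + 14) / 5 = 10.6000
deviations (xᵢ − x̄): 4.4000, 1.4000, -5.6000, -3.6000, 3.4000
Σ(xᵢ − x̄)² = 77.2000 ⇒ m₂ = 77.2000/5 = 15.44000
Σ(xᵢ − x̄)³ = -95.0400 ⇒ m₃ = -95.0400/5 = -19.00800
m₂^(3/2) = 15.44000^(1.5) = 60.66957
g_1 = m₃ / m₂^(3/2) = -19.00800 / 60.66957 ≈ -0.313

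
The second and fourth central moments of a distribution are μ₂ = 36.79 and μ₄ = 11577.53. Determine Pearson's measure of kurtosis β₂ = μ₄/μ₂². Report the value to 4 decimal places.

μ₂² = 36.79² = 1353.50410
μ₄/μ₂² = 11577.53 / 1353.50410 = 8.55375
β₂ ≈ 8.5537

8.5537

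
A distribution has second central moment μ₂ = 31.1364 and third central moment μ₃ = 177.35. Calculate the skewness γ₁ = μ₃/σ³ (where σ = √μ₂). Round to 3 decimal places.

σ = √μ₂ = √31.1364 = 5.58000
σ³ = μ₂^(3/2) = 173.74111
γ₁ = μ₃/σ³ = 177.35 / 173.74111 ≈ 1.021

1.021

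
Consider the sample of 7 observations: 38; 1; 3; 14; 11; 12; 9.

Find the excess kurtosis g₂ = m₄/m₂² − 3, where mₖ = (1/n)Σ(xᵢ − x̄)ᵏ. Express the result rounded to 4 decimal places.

0.9316

x̄ = 12.5714
Σ(xᵢ − x̄)² = 889.7143 ⇒ m₂ = 127.10204
Σ(xᵢ − x̄)⁴ = 444601.9242 ⇒ m₄ = 63514.56060
m₂² = 16154.92878
g₂ = m₄/m₂² − 3 = 3.93159 − 3 ≈ 0.9316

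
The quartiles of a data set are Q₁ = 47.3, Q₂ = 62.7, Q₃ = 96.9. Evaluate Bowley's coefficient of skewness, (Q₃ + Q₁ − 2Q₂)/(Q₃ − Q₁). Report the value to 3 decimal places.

numerator: Q₃ + Q₁ − 2Q₂ = 96.9 + 47.3 − 2×62.7 = 18.8000
denominator: Q₃ − Q₁ = 96.9 − 47.3 = 49.6000
Bowley skewness = 18.8000 / 49.6000 ≈ 0.379

0.379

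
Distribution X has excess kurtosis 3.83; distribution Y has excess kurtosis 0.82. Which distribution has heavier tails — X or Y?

X

Higher excess kurtosis ⇒ heavier tails relative to the normal distribution.
3.83 vs 0.82: the larger is 3.83, so X has heavier tails.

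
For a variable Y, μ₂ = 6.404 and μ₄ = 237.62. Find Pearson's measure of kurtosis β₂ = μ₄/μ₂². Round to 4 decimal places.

μ₂² = 6.404² = 41.01122
μ₄/μ₂² = 237.62 / 41.01122 = 5.79402
β₂ ≈ 5.7940

5.7940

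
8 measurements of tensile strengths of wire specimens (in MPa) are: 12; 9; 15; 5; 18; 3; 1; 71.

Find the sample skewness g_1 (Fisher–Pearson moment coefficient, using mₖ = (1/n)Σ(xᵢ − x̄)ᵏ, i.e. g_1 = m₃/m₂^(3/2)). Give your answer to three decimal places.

x̄ = (12 + 9 + 15 + 5 + 18 + 3 + 1 + 71) / 8 = 16.7500
deviations (xᵢ − x̄): -4.7500, -7.7500, -1.7500, -11.7500, 1.2500, -13.7500, -15.7500, 54.2500
Σ(xᵢ − x̄)² = 3605.5000 ⇒ m₂ = 3605.5000/8 = 450.68750
Σ(xᵢ − x̄)³ = 150956.2500 ⇒ m₃ = 150956.2500/8 = 18869.53125
m₂^(3/2) = 450.68750^(1.5) = 9567.82602
g_1 = m₃ / m₂^(3/2) = 18869.53125 / 9567.82602 ≈ 1.972

1.972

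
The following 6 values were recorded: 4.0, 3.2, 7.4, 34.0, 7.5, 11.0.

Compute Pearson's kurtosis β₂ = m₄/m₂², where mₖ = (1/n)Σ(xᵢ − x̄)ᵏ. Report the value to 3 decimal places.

x̄ = 11.1833
Σ(xᵢ − x̄)² = 663.8483 ⇒ m₂ = 110.64139
Σ(xᵢ − x̄)⁴ = 278138.1536 ⇒ m₄ = 46356.35894
m₂² = 12241.51694
β₂ = m₄/m₂² = 46356.35894 / 12241.51694 ≈ 3.787

3.787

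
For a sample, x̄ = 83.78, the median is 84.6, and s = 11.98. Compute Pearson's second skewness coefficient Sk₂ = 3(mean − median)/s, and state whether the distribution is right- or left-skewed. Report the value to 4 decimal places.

-0.2053, left-skewed

Sk₂ = 3(83.78 − 84.6) / 11.98 = 3 × -0.8200 / 11.98
    = -2.4600 / 11.98 ≈ -0.2053
Sk₂ < 0 ⇒ mean < median ⇒ left-skewed (negative skew).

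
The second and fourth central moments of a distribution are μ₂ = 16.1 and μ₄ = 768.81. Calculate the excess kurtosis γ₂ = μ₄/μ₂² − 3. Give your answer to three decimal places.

μ₂² = 16.1² = 259.21000
μ₄/μ₂² = 768.81 / 259.21000 = 2.96597
γ₂ = 2.96597 − 3 ≈ -0.034

-0.034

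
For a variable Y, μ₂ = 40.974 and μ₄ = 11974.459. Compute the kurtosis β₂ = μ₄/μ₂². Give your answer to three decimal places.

7.132

μ₂² = 40.974² = 1678.86868
μ₄/μ₂² = 11974.459 / 1678.86868 = 7.13246
β₂ ≈ 7.132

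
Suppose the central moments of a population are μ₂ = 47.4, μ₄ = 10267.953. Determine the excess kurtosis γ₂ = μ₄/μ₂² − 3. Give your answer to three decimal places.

μ₂² = 47.4² = 2246.76000
μ₄/μ₂² = 10267.953 / 2246.76000 = 4.57012
γ₂ = 4.57012 − 3 ≈ 1.570

1.570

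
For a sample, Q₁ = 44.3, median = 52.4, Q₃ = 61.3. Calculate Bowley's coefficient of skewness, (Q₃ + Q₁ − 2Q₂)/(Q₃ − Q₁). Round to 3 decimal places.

0.047

numerator: Q₃ + Q₁ − 2Q₂ = 61.3 + 44.3 − 2×52.4 = 0.8000
denominator: Q₃ − Q₁ = 61.3 − 44.3 = 17.0000
Bowley skewness = 0.8000 / 17.0000 ≈ 0.047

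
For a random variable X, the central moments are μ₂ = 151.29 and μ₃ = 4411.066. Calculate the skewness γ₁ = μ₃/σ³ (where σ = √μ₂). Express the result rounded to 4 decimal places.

2.3704

σ = √μ₂ = √151.29 = 12.30000
σ³ = μ₂^(3/2) = 1860.86700
γ₁ = μ₃/σ³ = 4411.066 / 1860.86700 ≈ 2.3704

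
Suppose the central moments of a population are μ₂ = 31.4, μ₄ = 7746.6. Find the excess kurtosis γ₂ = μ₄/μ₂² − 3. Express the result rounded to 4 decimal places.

4.8569

μ₂² = 31.4² = 985.96000
μ₄/μ₂² = 7746.6 / 985.96000 = 7.85691
γ₂ = 7.85691 − 3 ≈ 4.8569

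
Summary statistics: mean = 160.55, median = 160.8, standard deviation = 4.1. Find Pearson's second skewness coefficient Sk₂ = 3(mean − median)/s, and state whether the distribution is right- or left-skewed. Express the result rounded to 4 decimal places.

-0.1829, left-skewed

Sk₂ = 3(160.55 − 160.8) / 4.1 = 3 × -0.2500 / 4.1
    = -0.7500 / 4.1 ≈ -0.1829
Sk₂ < 0 ⇒ mean < median ⇒ left-skewed (negative skew).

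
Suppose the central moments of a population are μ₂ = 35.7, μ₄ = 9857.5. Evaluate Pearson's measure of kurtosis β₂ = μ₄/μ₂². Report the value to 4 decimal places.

μ₂² = 35.7² = 1274.49000
μ₄/μ₂² = 9857.5 / 1274.49000 = 7.73447
β₂ ≈ 7.7345

7.7345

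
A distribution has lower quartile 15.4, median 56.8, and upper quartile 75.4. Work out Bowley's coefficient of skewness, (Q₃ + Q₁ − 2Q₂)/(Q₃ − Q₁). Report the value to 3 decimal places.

-0.380

numerator: Q₃ + Q₁ − 2Q₂ = 75.4 + 15.4 − 2×56.8 = -22.8000
denominator: Q₃ − Q₁ = 75.4 − 15.4 = 60.0000
Bowley skewness = -22.8000 / 60.0000 ≈ -0.380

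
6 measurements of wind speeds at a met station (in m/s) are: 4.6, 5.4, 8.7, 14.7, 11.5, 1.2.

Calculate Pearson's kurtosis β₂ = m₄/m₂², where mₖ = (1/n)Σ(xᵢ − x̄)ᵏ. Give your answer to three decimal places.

x̄ = 7.6833
Σ(xᵢ − x̄)² = 121.5883 ⇒ m₂ = 20.26472
Σ(xᵢ − x̄)⁴ = 4521.6009 ⇒ m₄ = 753.60015
m₂² = 410.65897
β₂ = m₄/m₂² = 753.60015 / 410.65897 ≈ 1.835

1.835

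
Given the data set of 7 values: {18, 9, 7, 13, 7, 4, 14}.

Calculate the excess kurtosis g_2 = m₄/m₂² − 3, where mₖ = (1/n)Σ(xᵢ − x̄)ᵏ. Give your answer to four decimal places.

-1.1003

x̄ = 10.2857
Σ(xᵢ − x̄)² = 143.4286 ⇒ m₂ = 20.48980
Σ(xᵢ − x̄)⁴ = 5582.9621 ⇒ m₄ = 797.56601
m₂² = 419.83174
g_2 = m₄/m₂² − 3 = 1.89973 − 3 ≈ -1.1003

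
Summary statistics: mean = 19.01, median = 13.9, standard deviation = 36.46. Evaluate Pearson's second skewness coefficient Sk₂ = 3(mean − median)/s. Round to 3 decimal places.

0.420

Sk₂ = 3(19.01 − 13.9) / 36.46 = 3 × 5.1100 / 36.46
    = 15.3300 / 36.46 ≈ 0.420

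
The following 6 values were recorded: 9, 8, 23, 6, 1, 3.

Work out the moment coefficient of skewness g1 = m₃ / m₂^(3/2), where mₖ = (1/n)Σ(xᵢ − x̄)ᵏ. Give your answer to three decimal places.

x̄ = (9 + 8 + 23 + 6 + 1 + 3) / 6 = 8.3333
deviations (xᵢ − x̄): 0.6667, -0.3333, 14.6667, -2.3333, -7.3333, -5.3333
Σ(xᵢ − x̄)² = 303.3333 ⇒ m₂ = 303.3333/6 = 50.55556
Σ(xᵢ − x̄)³ = 2596.4444 ⇒ m₃ = 2596.4444/6 = 432.74074
m₂^(3/2) = 50.55556^(1.5) = 359.46229
g1 = m₃ / m₂^(3/2) = 432.74074 / 359.46229 ≈ 1.204

1.204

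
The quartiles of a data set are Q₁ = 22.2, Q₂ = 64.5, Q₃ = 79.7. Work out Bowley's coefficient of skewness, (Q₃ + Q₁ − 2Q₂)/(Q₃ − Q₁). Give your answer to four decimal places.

-0.4713

numerator: Q₃ + Q₁ − 2Q₂ = 79.7 + 22.2 − 2×64.5 = -27.1000
denominator: Q₃ − Q₁ = 79.7 − 22.2 = 57.5000
Bowley skewness = -27.1000 / 57.5000 ≈ -0.4713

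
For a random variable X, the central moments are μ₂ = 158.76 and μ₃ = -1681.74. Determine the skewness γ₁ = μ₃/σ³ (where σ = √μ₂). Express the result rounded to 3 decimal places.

σ = √μ₂ = √158.76 = 12.60000
σ³ = μ₂^(3/2) = 2000.37600
γ₁ = μ₃/σ³ = -1681.74 / 2000.37600 ≈ -0.841

-0.841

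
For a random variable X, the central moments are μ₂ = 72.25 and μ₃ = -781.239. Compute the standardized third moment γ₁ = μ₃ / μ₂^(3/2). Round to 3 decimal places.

-1.272

σ = √μ₂ = √72.25 = 8.50000
σ³ = μ₂^(3/2) = 614.12500
γ₁ = μ₃/σ³ = -781.239 / 614.12500 ≈ -1.272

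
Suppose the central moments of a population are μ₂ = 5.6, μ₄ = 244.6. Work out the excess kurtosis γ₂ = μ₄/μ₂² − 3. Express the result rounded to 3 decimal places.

4.800

μ₂² = 5.6² = 31.36000
μ₄/μ₂² = 244.6 / 31.36000 = 7.79974
γ₂ = 7.79974 − 3 ≈ 4.800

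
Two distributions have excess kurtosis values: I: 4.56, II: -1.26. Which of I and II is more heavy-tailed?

Higher excess kurtosis ⇒ heavier tails relative to the normal distribution.
4.56 vs -1.26: the larger is 4.56, so I has heavier tails. (I is leptokurtic — heavier-than-normal tails; the other is platykurtic.)

I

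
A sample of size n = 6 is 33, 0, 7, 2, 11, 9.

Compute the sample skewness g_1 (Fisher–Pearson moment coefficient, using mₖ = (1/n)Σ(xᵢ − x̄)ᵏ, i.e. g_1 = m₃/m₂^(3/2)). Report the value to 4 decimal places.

x̄ = (33 + 0 + 7 + 2 + 11 + 9) / 6 = 10.3333
deviations (xᵢ − x̄): 22.6667, -10.3333, -3.3333, -8.3333, 0.6667, -1.3333
Σ(xᵢ − x̄)² = 703.3333 ⇒ m₂ = 703.3333/6 = 117.22222
Σ(xᵢ − x̄)³ = 9924.4444 ⇒ m₃ = 9924.4444/6 = 1654.07407
m₂^(3/2) = 117.22222^(1.5) = 1269.15576
g_1 = m₃ / m₂^(3/2) = 1654.07407 / 1269.15576 ≈ 1.3033

1.3033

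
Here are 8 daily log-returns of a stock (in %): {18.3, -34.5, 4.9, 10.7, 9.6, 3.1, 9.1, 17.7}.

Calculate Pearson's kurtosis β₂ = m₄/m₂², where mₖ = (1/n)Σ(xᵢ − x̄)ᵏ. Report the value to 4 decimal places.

x̄ = 4.8625
Σ(xᵢ − x̄)² = 1972.3587 ⇒ m₂ = 246.54484
Σ(xᵢ − x̄)⁴ = 2462420.9550 ⇒ m₄ = 307802.61937
m₂² = 60784.35998
β₂ = m₄/m₂² = 307802.61937 / 60784.35998 ≈ 5.0638

5.0638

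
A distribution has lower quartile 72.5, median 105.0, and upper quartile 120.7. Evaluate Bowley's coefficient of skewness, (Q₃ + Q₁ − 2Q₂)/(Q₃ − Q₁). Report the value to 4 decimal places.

numerator: Q₃ + Q₁ − 2Q₂ = 120.7 + 72.5 − 2×105.0 = -16.8000
denominator: Q₃ − Q₁ = 120.7 − 72.5 = 48.2000
Bowley skewness = -16.8000 / 48.2000 ≈ -0.3485

-0.3485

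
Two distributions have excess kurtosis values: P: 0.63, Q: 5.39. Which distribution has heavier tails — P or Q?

Q

Higher excess kurtosis ⇒ heavier tails relative to the normal distribution.
0.63 vs 5.39: the larger is 5.39, so Q has heavier tails.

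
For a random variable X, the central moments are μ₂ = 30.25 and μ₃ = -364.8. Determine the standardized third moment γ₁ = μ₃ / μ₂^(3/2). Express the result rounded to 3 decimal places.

σ = √μ₂ = √30.25 = 5.50000
σ³ = μ₂^(3/2) = 166.37500
γ₁ = μ₃/σ³ = -364.8 / 166.37500 ≈ -2.193

-2.193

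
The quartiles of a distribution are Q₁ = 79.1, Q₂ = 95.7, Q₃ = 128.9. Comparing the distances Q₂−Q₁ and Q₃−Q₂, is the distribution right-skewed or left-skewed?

Q₂ − Q₁ = 16.6;  Q₃ − Q₂ = 33.2
Q₃ − Q₂ > Q₂ − Q₁ ⇒ the upper half is more spread out ⇒ right-skewed.

right-skewed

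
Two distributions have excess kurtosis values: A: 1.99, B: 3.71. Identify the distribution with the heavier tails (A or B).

Higher excess kurtosis ⇒ heavier tails relative to the normal distribution.
1.99 vs 3.71: the larger is 3.71, so B has heavier tails.

B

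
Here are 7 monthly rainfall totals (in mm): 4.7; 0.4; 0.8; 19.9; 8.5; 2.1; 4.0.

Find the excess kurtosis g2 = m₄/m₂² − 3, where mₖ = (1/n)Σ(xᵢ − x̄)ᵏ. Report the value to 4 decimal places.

x̄ = 5.7714
Σ(xᵢ − x̄)² = 278.3943 ⇒ m₂ = 39.77061
Σ(xᵢ − x̄)⁴ = 41538.3356 ⇒ m₄ = 5934.04795
m₂² = 1581.70160
g2 = m₄/m₂² − 3 = 3.75169 − 3 ≈ 0.7517

0.7517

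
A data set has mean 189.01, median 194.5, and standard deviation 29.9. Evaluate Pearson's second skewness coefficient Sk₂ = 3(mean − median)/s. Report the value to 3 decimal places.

Sk₂ = 3(189.01 − 194.5) / 29.9 = 3 × -5.4900 / 29.9
    = -16.4700 / 29.9 ≈ -0.551

-0.551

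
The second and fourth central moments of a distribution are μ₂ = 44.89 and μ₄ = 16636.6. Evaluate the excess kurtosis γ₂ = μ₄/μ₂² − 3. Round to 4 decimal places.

5.2559

μ₂² = 44.89² = 2015.11210
μ₄/μ₂² = 16636.6 / 2015.11210 = 8.25592
γ₂ = 8.25592 − 3 ≈ 5.2559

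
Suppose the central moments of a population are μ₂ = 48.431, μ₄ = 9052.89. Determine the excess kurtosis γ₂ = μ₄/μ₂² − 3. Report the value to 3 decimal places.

0.860

μ₂² = 48.431² = 2345.56176
μ₄/μ₂² = 9052.89 / 2345.56176 = 3.85958
γ₂ = 3.85958 − 3 ≈ 0.860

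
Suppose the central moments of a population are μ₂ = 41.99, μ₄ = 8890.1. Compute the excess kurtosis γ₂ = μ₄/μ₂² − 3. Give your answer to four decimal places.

2.0421

μ₂² = 41.99² = 1763.16010
μ₄/μ₂² = 8890.1 / 1763.16010 = 5.04214
γ₂ = 5.04214 − 3 ≈ 2.0421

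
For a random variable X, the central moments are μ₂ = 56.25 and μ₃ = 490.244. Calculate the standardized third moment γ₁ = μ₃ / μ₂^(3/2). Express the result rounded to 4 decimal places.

σ = √μ₂ = √56.25 = 7.50000
σ³ = μ₂^(3/2) = 421.87500
γ₁ = μ₃/σ³ = 490.244 / 421.87500 ≈ 1.1621

1.1621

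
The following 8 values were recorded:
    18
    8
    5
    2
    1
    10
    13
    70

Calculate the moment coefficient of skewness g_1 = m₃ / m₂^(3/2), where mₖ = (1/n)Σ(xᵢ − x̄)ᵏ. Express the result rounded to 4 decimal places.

1.9963

x̄ = (18 + 8 + 5 + 2 + 1 + 10 + 13 + 70) / 8 = 15.8750
deviations (xᵢ − x̄): 2.1250, -7.8750, -10.8750, -13.8750, -14.8750, -5.8750, -2.8750, 54.1250
Σ(xᵢ − x̄)² = 3570.8750 ⇒ m₂ = 3570.8750/8 = 446.35938
Σ(xᵢ − x̄)³ = 150606.0938 ⇒ m₃ = 150606.0938/8 = 18825.76172
m₂^(3/2) = 446.35938^(1.5) = 9430.33219
g_1 = m₃ / m₂^(3/2) = 18825.76172 / 9430.33219 ≈ 1.9963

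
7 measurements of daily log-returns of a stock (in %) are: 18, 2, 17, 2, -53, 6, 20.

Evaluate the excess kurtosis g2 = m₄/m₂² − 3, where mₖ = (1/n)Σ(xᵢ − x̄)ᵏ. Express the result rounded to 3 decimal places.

1.355

x̄ = 1.7143
Σ(xᵢ − x̄)² = 3845.4286 ⇒ m₂ = 549.34694
Σ(xᵢ − x̄)⁴ = 9199035.3294 ⇒ m₄ = 1314147.90421
m₂² = 301782.05914
g2 = m₄/m₂² − 3 = 4.35463 − 3 ≈ 1.355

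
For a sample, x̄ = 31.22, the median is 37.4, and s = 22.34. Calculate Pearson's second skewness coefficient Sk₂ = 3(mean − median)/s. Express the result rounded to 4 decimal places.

Sk₂ = 3(31.22 − 37.4) / 22.34 = 3 × -6.1800 / 22.34
    = -18.5400 / 22.34 ≈ -0.8299

-0.8299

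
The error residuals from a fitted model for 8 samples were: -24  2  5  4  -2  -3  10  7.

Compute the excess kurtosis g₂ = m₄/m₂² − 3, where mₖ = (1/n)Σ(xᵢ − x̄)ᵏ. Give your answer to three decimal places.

1.426

x̄ = -0.1250
Σ(xᵢ − x̄)² = 782.8750 ⇒ m₂ = 97.85938
Σ(xᵢ − x̄)⁴ = 339084.9004 ⇒ m₄ = 42385.61255
m₂² = 9576.45728
g₂ = m₄/m₂² − 3 = 4.42602 − 3 ≈ 1.426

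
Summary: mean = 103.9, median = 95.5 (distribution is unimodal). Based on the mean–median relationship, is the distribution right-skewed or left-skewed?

mean − median = 103.9 − 95.5 = 8.4
mean > median ⇒ the longer tail is on the right ⇒ right-skewed (positively skewed).

right-skewed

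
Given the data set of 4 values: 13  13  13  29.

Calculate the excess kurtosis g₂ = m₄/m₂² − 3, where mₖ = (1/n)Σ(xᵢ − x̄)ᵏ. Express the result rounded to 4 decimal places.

x̄ = 17.0000
Σ(xᵢ − x̄)² = 192.0000 ⇒ m₂ = 48.00000
Σ(xᵢ − x̄)⁴ = 21504.0000 ⇒ m₄ = 5376.00000
m₂² = 2304.00000
g₂ = m₄/m₂² − 3 = 2.33333 − 3 ≈ -0.6667

-0.6667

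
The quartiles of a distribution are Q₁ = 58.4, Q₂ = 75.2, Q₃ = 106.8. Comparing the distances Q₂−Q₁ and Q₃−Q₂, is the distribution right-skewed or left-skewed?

right-skewed

Q₂ − Q₁ = 16.8;  Q₃ − Q₂ = 31.6
Q₃ − Q₂ > Q₂ − Q₁ ⇒ the upper half is more spread out ⇒ right-skewed.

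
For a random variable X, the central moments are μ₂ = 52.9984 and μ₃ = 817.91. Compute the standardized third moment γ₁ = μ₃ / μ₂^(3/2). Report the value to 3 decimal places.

2.120

σ = √μ₂ = √52.9984 = 7.28000
σ³ = μ₂^(3/2) = 385.82835
γ₁ = μ₃/σ³ = 817.91 / 385.82835 ≈ 2.120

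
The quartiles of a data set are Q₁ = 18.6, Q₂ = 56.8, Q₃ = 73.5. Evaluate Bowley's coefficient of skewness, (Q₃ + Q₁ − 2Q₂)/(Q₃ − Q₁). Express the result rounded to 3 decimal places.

-0.392

numerator: Q₃ + Q₁ − 2Q₂ = 73.5 + 18.6 − 2×56.8 = -21.5000
denominator: Q₃ − Q₁ = 73.5 − 18.6 = 54.9000
Bowley skewness = -21.5000 / 54.9000 ≈ -0.392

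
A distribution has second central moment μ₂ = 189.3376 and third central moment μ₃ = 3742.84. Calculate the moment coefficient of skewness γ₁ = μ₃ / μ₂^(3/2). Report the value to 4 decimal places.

σ = √μ₂ = √189.3376 = 13.76000
σ³ = μ₂^(3/2) = 2605.28538
γ₁ = μ₃/σ³ = 3742.84 / 2605.28538 ≈ 1.4366

1.4366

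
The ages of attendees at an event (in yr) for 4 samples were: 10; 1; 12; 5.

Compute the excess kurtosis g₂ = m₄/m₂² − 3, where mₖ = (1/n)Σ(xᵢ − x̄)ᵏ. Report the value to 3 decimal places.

-1.526

x̄ = 7.0000
Σ(xᵢ − x̄)² = 74.0000 ⇒ m₂ = 18.50000
Σ(xᵢ − x̄)⁴ = 2018.0000 ⇒ m₄ = 504.50000
m₂² = 342.25000
g₂ = m₄/m₂² − 3 = 1.47407 − 3 ≈ -1.526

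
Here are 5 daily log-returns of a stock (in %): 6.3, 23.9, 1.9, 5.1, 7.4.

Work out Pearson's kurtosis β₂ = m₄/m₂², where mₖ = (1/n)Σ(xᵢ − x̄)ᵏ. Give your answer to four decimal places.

x̄ = 8.9200
Σ(xᵢ − x̄)² = 297.4480 ⇒ m₂ = 59.48960
Σ(xᵢ − x̄)⁴ = 53049.4934 ⇒ m₄ = 10609.89868
m₂² = 3539.01251
β₂ = m₄/m₂² = 10609.89868 / 3539.01251 ≈ 2.9980

2.9980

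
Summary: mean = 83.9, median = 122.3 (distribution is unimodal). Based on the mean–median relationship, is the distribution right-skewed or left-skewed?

left-skewed

mean − median = 83.9 − 122.3 = -38.4
mean < median ⇒ the longer tail is on the left ⇒ left-skewed (negatively skewed).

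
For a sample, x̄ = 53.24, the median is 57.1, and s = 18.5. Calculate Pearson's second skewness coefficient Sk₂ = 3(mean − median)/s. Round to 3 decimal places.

Sk₂ = 3(53.24 − 57.1) / 18.5 = 3 × -3.8600 / 18.5
    = -11.5800 / 18.5 ≈ -0.626

-0.626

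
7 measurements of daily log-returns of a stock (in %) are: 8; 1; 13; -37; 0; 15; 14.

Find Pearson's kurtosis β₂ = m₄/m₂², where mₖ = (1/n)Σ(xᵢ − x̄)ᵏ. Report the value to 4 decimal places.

x̄ = 2.0000
Σ(xᵢ − x̄)² = 1996.0000 ⇒ m₂ = 285.14286
Σ(xᵢ − x̄)⁴ = 2378692.0000 ⇒ m₄ = 339813.14286
m₂² = 81306.44898
β₂ = m₄/m₂² = 339813.14286 / 81306.44898 ≈ 4.1794

4.1794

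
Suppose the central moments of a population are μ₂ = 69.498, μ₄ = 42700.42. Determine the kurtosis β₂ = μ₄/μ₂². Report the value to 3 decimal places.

8.841

μ₂² = 69.498² = 4829.97200
μ₄/μ₂² = 42700.42 / 4829.97200 = 8.84072
β₂ ≈ 8.841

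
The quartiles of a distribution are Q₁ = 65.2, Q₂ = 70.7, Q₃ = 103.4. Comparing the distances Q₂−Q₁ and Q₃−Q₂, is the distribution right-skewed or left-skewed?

Q₂ − Q₁ = 5.5;  Q₃ − Q₂ = 32.7
Q₃ − Q₂ > Q₂ − Q₁ ⇒ the upper half is more spread out ⇒ right-skewed.

right-skewed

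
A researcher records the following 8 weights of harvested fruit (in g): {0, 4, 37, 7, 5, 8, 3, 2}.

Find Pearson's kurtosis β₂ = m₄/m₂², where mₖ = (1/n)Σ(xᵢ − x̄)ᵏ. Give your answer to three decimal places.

5.620

x̄ = 8.2500
Σ(xᵢ − x̄)² = 991.5000 ⇒ m₂ = 123.93750
Σ(xᵢ − x̄)⁴ = 690563.9063 ⇒ m₄ = 86320.48828
m₂² = 15360.50391
β₂ = m₄/m₂² = 86320.48828 / 15360.50391 ≈ 5.620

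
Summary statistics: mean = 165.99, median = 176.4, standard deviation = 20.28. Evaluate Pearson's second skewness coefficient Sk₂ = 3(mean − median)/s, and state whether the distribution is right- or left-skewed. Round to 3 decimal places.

-1.540, left-skewed

Sk₂ = 3(165.99 − 176.4) / 20.28 = 3 × -10.4100 / 20.28
    = -31.2300 / 20.28 ≈ -1.540
Sk₂ < 0 ⇒ mean < median ⇒ left-skewed (negative skew).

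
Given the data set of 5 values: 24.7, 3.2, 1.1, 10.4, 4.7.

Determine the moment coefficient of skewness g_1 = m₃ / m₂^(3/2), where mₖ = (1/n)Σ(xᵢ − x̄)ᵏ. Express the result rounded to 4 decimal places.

x̄ = (24.7 + 3.2 + 1.1 + 10.4 + 4.7) / 5 = 8.8200
deviations (xᵢ − x̄): 15.8800, -5.6200, -7.7200, 1.5800, -4.1200
Σ(xᵢ − x̄)² = 362.8280 ⇒ m₂ = 362.8280/5 = 72.56560
Σ(xᵢ − x̄)³ = 3300.9353 ⇒ m₃ = 3300.9353/5 = 660.18706
m₂^(3/2) = 72.56560^(1.5) = 618.15329
g_1 = m₃ / m₂^(3/2) = 660.18706 / 618.15329 ≈ 1.0680

1.0680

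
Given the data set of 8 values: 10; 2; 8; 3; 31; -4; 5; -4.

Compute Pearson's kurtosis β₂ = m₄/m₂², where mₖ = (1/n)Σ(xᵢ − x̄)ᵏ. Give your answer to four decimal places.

4.1398

x̄ = 6.3750
Σ(xᵢ − x̄)² = 869.8750 ⇒ m₂ = 108.73438
Σ(xᵢ − x̄)⁴ = 391561.9316 ⇒ m₄ = 48945.24146
m₂² = 11823.16431
β₂ = m₄/m₂² = 48945.24146 / 11823.16431 ≈ 4.1398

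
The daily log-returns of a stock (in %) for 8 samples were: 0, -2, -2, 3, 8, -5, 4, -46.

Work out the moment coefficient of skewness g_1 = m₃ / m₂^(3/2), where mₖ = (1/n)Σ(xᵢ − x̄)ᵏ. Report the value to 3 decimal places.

-2.008

x̄ = (0 - 2 - 2 + 3 + 8 - 5 + 4 - 46) / 8 = -5.0000
deviations (xᵢ − x̄): 5.0000, 3.0000, 3.0000, 8.0000, 13.0000, 0.0000, 9.0000, -41.0000
Σ(xᵢ − x̄)² = 2038.0000 ⇒ m₂ = 2038.0000/8 = 254.75000
Σ(xᵢ − x̄)³ = -65304.0000 ⇒ m₃ = -65304.0000/8 = -8163.00000
m₂^(3/2) = 254.75000^(1.5) = 4066.03665
g_1 = m₃ / m₂^(3/2) = -8163.00000 / 4066.03665 ≈ -2.008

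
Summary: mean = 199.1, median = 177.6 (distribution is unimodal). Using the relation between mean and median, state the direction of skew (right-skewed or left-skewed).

right-skewed

mean − median = 199.1 − 177.6 = 21.5
mean > median ⇒ the longer tail is on the right ⇒ right-skewed (positively skewed).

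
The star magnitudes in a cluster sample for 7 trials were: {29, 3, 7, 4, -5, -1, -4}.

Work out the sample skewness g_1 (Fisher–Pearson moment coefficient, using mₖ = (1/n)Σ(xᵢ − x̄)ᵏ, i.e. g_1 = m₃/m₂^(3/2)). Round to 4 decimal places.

1.4653

x̄ = (29 + 3 + 7 + 4 - 5 - 1 - 4) / 7 = 4.7143
deviations (xᵢ − x̄): 24.2857, -1.7143, 2.2857, -0.7143, -9.7143, -5.7143, -8.7143
Σ(xᵢ − x̄)² = 801.4286 ⇒ m₂ = 801.4286/7 = 114.48980
Σ(xᵢ − x̄)³ = 12565.1020 ⇒ m₃ = 12565.1020/7 = 1795.01458
m₂^(3/2) = 114.48980^(1.5) = 1225.03972
g_1 = m₃ / m₂^(3/2) = 1795.01458 / 1225.03972 ≈ 1.4653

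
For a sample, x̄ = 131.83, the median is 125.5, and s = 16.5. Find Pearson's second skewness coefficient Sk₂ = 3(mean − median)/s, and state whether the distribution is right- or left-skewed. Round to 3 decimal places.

1.151, right-skewed

Sk₂ = 3(131.83 − 125.5) / 16.5 = 3 × 6.3300 / 16.5
    = 18.9900 / 16.5 ≈ 1.151
Sk₂ > 0 ⇒ mean > median ⇒ right-skewed (positive skew).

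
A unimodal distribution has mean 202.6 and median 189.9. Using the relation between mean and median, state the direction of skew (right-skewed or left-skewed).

mean − median = 202.6 − 189.9 = 12.7
mean > median ⇒ the longer tail is on the right ⇒ right-skewed (positively skewed).

right-skewed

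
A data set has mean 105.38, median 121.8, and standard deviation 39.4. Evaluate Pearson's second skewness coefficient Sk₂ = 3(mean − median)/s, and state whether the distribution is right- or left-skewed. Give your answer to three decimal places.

-1.250, left-skewed

Sk₂ = 3(105.38 − 121.8) / 39.4 = 3 × -16.4200 / 39.4
    = -49.2600 / 39.4 ≈ -1.250
Sk₂ < 0 ⇒ mean < median ⇒ left-skewed (negative skew).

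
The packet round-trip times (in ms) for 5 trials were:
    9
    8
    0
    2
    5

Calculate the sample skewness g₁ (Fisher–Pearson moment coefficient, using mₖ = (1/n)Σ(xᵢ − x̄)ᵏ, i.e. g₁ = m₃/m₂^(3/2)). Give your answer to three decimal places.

x̄ = (9 + 8 + 0 + 2 + 5) / 5 = 4.8000
deviations (xᵢ − x̄): 4.2000, 3.2000, -4.8000, -2.8000, 0.2000
Σ(xᵢ − x̄)² = 58.8000 ⇒ m₂ = 58.8000/5 = 11.76000
Σ(xᵢ − x̄)³ = -25.6800 ⇒ m₃ = -25.6800/5 = -5.13600
m₂^(3/2) = 11.76000^(1.5) = 40.32840
g₁ = m₃ / m₂^(3/2) = -5.13600 / 40.32840 ≈ -0.127

-0.127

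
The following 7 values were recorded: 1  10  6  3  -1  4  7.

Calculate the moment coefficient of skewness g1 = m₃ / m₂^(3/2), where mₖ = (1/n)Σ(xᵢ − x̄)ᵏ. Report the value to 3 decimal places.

x̄ = (1 + 10 + 6 + 3 - 1 + 4 + 7) / 7 = 4.2857
deviations (xᵢ − x̄): -3.2857, 5.7143, 1.7143, -1.2857, -5.2857, -0.2857, 2.7143
Σ(xᵢ − x̄)² = 83.4286 ⇒ m₂ = 83.4286/7 = 11.91837
Σ(xᵢ − x̄)³ = 26.3265 ⇒ m₃ = 26.3265/7 = 3.76093
m₂^(3/2) = 11.91837^(1.5) = 41.14577
g1 = m₃ / m₂^(3/2) = 3.76093 / 41.14577 ≈ 0.091

0.091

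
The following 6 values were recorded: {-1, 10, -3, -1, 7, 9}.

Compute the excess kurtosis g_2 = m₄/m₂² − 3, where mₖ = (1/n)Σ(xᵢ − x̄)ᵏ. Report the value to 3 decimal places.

-1.833

x̄ = 3.5000
Σ(xᵢ − x̄)² = 167.5000 ⇒ m₂ = 27.91667
Σ(xᵢ − x̄)⁴ = 5455.3750 ⇒ m₄ = 909.22917
m₂² = 779.34028
g_2 = m₄/m₂² − 3 = 1.16667 − 3 ≈ -1.833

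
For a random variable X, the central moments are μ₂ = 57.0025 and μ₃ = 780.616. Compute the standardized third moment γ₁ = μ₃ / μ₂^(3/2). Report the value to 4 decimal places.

1.8138

σ = √μ₂ = √57.0025 = 7.55000
σ³ = μ₂^(3/2) = 430.36887
γ₁ = μ₃/σ³ = 780.616 / 430.36887 ≈ 1.8138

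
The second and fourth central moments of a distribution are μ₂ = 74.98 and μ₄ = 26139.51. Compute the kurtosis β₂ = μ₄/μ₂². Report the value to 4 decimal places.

μ₂² = 74.98² = 5622.00040
μ₄/μ₂² = 26139.51 / 5622.00040 = 4.64950
β₂ ≈ 4.6495

4.6495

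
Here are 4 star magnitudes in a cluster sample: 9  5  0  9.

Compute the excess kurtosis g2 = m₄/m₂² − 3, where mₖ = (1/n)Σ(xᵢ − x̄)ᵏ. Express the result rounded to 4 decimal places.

x̄ = 5.7500
Σ(xᵢ − x̄)² = 54.7500 ⇒ m₂ = 13.68750
Σ(xᵢ − x̄)⁴ = 1316.5781 ⇒ m₄ = 329.14453
m₂² = 187.34766
g2 = m₄/m₂² − 3 = 1.75686 − 3 ≈ -1.2431

-1.2431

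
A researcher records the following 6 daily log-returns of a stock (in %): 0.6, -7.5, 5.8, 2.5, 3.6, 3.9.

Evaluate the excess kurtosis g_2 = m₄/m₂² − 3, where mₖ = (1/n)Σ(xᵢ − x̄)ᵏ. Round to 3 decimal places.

x̄ = 1.4833
Σ(xᵢ − x̄)² = 111.4683 ⇒ m₂ = 18.57806
Σ(xᵢ − x̄)⁴ = 6915.6052 ⇒ m₄ = 1152.60087
m₂² = 345.14415
g_2 = m₄/m₂² − 3 = 3.33948 − 3 ≈ 0.339

0.339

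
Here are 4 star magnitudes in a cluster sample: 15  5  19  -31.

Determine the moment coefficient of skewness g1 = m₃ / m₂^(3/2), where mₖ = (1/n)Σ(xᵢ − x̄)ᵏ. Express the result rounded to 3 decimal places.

-0.938

x̄ = (15 + 5 + 19 - 31) / 4 = 2.0000
deviations (xᵢ − x̄): 13.0000, 3.0000, 17.0000, -33.0000
Σ(xᵢ − x̄)² = 1556.0000 ⇒ m₂ = 1556.0000/4 = 389.00000
Σ(xᵢ − x̄)³ = -28800.0000 ⇒ m₃ = -28800.0000/4 = -7200.00000
m₂^(3/2) = 389.00000^(1.5) = 7672.27926
g1 = m₃ / m₂^(3/2) = -7200.00000 / 7672.27926 ≈ -0.938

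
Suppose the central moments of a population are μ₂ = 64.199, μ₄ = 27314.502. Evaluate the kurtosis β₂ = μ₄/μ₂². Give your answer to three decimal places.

6.627

μ₂² = 64.199² = 4121.51160
μ₄/μ₂² = 27314.502 / 4121.51160 = 6.62730
β₂ ≈ 6.627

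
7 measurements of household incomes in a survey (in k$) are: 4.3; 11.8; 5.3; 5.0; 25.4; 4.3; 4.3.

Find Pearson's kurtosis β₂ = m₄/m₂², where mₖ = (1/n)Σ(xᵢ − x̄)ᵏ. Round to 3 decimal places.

4.080

x̄ = 8.6286
Σ(xᵢ − x̄)² = 371.7943 ⇒ m₂ = 53.11347
Σ(xᵢ − x̄)⁴ = 80569.3433 ⇒ m₄ = 11509.90618
m₂² = 2821.04063
β₂ = m₄/m₂² = 11509.90618 / 2821.04063 ≈ 4.080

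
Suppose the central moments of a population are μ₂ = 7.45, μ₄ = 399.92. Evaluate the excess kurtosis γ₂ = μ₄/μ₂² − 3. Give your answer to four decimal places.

4.2054

μ₂² = 7.45² = 55.50250
μ₄/μ₂² = 399.92 / 55.50250 = 7.20544
γ₂ = 7.20544 − 3 ≈ 4.2054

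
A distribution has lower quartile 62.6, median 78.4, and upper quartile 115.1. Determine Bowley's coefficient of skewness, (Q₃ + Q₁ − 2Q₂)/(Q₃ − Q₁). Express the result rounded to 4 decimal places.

numerator: Q₃ + Q₁ − 2Q₂ = 115.1 + 62.6 − 2×78.4 = 20.9000
denominator: Q₃ − Q₁ = 115.1 − 62.6 = 52.5000
Bowley skewness = 20.9000 / 52.5000 ≈ 0.3981

0.3981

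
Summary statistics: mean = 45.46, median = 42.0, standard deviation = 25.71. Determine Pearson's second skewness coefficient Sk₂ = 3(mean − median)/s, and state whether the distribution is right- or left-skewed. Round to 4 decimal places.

0.4037, right-skewed

Sk₂ = 3(45.46 − 42.0) / 25.71 = 3 × 3.4600 / 25.71
    = 10.3800 / 25.71 ≈ 0.4037
Sk₂ > 0 ⇒ mean > median ⇒ right-skewed (positive skew).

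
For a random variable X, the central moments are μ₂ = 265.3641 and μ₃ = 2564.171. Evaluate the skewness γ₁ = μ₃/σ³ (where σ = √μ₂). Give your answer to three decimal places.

σ = √μ₂ = √265.3641 = 16.29000
σ³ = μ₂^(3/2) = 4322.78119
γ₁ = μ₃/σ³ = 2564.171 / 4322.78119 ≈ 0.593

0.593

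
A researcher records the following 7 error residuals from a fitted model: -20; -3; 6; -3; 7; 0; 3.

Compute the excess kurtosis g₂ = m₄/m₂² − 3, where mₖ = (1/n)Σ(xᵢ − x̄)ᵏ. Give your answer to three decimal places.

0.601

x̄ = -1.4286
Σ(xᵢ − x̄)² = 497.7143 ⇒ m₂ = 71.10204
Σ(xᵢ − x̄)⁴ = 127447.6385 ⇒ m₄ = 18206.80550
m₂² = 5055.50021
g₂ = m₄/m₂² − 3 = 3.60139 − 3 ≈ 0.601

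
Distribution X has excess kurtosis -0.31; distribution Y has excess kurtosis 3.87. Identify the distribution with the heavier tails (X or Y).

Higher excess kurtosis ⇒ heavier tails relative to the normal distribution.
-0.31 vs 3.87: the larger is 3.87, so Y has heavier tails. (Y is leptokurtic — heavier-than-normal tails; the other is platykurtic.)

Y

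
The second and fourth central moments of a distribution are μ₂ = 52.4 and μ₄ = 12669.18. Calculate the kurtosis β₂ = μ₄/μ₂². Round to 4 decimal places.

μ₂² = 52.4² = 2745.76000
μ₄/μ₂² = 12669.18 / 2745.76000 = 4.61409
β₂ ≈ 4.6141

4.6141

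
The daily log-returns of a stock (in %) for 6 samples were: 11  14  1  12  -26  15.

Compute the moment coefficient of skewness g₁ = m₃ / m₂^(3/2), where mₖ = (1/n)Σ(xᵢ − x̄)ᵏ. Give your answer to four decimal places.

x̄ = (11 + 14 + 1 + 12 - 26 + 15) / 6 = 4.5000
deviations (xᵢ − x̄): 6.5000, 9.5000, -3.5000, 7.5000, -30.5000, 10.5000
Σ(xᵢ − x̄)² = 1241.5000 ⇒ m₂ = 1241.5000/6 = 206.91667
Σ(xᵢ − x̄)³ = -25704.0000 ⇒ m₃ = -25704.0000/6 = -4284.00000
m₂^(3/2) = 206.91667^(1.5) = 2976.41312
g₁ = m₃ / m₂^(3/2) = -4284.00000 / 2976.41312 ≈ -1.4393

-1.4393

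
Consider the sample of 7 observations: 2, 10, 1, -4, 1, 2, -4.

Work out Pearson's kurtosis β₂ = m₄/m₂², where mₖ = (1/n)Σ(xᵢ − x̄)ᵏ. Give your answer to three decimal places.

2.996

x̄ = 1.1429
Σ(xᵢ − x̄)² = 132.8571 ⇒ m₂ = 18.97959
Σ(xᵢ − x̄)⁴ = 7554.4198 ⇒ m₄ = 1079.20283
m₂² = 360.22491
β₂ = m₄/m₂² = 1079.20283 / 360.22491 ≈ 2.996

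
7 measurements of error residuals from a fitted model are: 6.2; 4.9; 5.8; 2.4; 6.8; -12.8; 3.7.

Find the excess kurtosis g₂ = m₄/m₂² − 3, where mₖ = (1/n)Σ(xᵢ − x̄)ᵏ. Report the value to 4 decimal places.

1.7205

x̄ = 2.4286
Σ(xᵢ − x̄)² = 284.3343 ⇒ m₂ = 40.61918
Σ(xᵢ − x̄)⁴ = 54518.5641 ⇒ m₄ = 7788.36630
m₂² = 1649.91808
g₂ = m₄/m₂² − 3 = 4.72046 − 3 ≈ 1.7205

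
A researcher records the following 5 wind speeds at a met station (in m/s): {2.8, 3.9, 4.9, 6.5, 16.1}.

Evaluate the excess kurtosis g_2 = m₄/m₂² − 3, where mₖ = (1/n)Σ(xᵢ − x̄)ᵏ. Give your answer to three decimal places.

x̄ = 6.8400
Σ(xᵢ − x̄)² = 114.5920 ⇒ m₂ = 22.91840
Σ(xᵢ − x̄)⁴ = 7707.9354 ⇒ m₄ = 1541.58708
m₂² = 525.25306
g_2 = m₄/m₂² − 3 = 2.93494 − 3 ≈ -0.065

-0.065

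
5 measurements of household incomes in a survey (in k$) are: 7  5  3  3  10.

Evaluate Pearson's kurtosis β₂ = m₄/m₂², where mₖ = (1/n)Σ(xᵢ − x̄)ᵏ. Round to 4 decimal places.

x̄ = 5.6000
Σ(xᵢ − x̄)² = 35.2000 ⇒ m₂ = 7.04000
Σ(xᵢ − x̄)⁴ = 470.1760 ⇒ m₄ = 94.03520
m₂² = 49.56160
β₂ = m₄/m₂² = 94.03520 / 49.56160 ≈ 1.8973

1.8973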